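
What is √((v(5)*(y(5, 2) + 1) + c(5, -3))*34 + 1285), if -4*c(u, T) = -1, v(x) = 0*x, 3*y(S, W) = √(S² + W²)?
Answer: √5174/2 ≈ 35.965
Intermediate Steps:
y(S, W) = √(S² + W²)/3
v(x) = 0
c(u, T) = ¼ (c(u, T) = -¼*(-1) = ¼)
√((v(5)*(y(5, 2) + 1) + c(5, -3))*34 + 1285) = √((0*(√(5² + 2²)/3 + 1) + ¼)*34 + 1285) = √((0*(√(25 + 4)/3 + 1) + ¼)*34 + 1285) = √((0*(√29/3 + 1) + ¼)*34 + 1285) = √((0*(1 + √29/3) + ¼)*34 + 1285) = √((0 + ¼)*34 + 1285) = √((¼)*34 + 1285) = √(17/2 + 1285) = √(2587/2) = √5174/2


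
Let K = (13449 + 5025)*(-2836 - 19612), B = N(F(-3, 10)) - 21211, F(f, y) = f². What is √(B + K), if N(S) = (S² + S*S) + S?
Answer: 4*I*√25920337 ≈ 20365.0*I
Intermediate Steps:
N(S) = S + 2*S² (N(S) = (S² + S²) + S = 2*S² + S = S + 2*S²)
B = -21040 (B = (-3)²*(1 + 2*(-3)²) - 21211 = 9*(1 + 2*9) - 21211 = 9*(1 + 18) - 21211 = 9*19 - 21211 = 171 - 21211 = -21040)
K = -414704352 (K = 18474*(-22448) = -414704352)
√(B + K) = √(-21040 - 414704352) = √(-414725392) = 4*I*√25920337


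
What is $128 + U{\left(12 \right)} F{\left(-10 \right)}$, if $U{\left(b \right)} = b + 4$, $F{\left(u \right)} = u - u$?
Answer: $128$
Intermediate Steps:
$F{\left(u \right)} = 0$
$U{\left(b \right)} = 4 + b$
$128 + U{\left(12 \right)} F{\left(-10 \right)} = 128 + \left(4 + 12\right) 0 = 128 + 16 \cdot 0 = 128 + 0 = 128$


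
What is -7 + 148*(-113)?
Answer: -16731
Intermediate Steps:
-7 + 148*(-113) = -7 - 16724 = -16731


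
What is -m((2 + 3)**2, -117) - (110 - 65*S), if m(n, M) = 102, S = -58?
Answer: -3982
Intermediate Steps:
-m((2 + 3)**2, -117) - (110 - 65*S) = -1*102 - (110 - 65*(-58)) = -102 - (110 + 3770) = -102 - 1*3880 = -102 - 3880 = -3982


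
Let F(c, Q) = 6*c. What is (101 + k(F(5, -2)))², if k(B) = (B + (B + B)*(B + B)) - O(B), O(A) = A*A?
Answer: 8014561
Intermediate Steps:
O(A) = A²
k(B) = B + 3*B² (k(B) = (B + (B + B)*(B + B)) - B² = (B + (2*B)*(2*B)) - B² = (B + 4*B²) - B² = B + 3*B²)
(101 + k(F(5, -2)))² = (101 + (6*5)*(1 + 3*(6*5)))² = (101 + 30*(1 + 3*30))² = (101 + 30*(1 + 90))² = (101 + 30*91)² = (101 + 2730)² = 2831² = 8014561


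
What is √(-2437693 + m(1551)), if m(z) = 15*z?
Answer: 2*I*√603607 ≈ 1553.8*I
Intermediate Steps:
√(-2437693 + m(1551)) = √(-2437693 + 15*1551) = √(-2437693 + 23265) = √(-2414428) = 2*I*√603607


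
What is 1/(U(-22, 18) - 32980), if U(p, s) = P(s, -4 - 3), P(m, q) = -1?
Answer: -1/32981 ≈ -3.0320e-5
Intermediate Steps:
U(p, s) = -1
1/(U(-22, 18) - 32980) = 1/(-1 - 32980) = 1/(-32981) = -1/32981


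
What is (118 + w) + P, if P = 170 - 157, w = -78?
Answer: 53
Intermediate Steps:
P = 13
(118 + w) + P = (118 - 78) + 13 = 40 + 13 = 53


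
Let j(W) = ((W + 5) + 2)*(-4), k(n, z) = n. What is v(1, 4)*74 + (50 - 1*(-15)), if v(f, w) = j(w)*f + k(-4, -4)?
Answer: -3487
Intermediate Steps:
j(W) = -28 - 4*W (j(W) = ((5 + W) + 2)*(-4) = (7 + W)*(-4) = -28 - 4*W)
v(f, w) = -4 + f*(-28 - 4*w) (v(f, w) = (-28 - 4*w)*f - 4 = f*(-28 - 4*w) - 4 = -4 + f*(-28 - 4*w))
v(1, 4)*74 + (50 - 1*(-15)) = (-4 - 4*1*(7 + 4))*74 + (50 - 1*(-15)) = (-4 - 4*1*11)*74 + (50 + 15) = (-4 - 44)*74 + 65 = -48*74 + 65 = -3552 + 65 = -3487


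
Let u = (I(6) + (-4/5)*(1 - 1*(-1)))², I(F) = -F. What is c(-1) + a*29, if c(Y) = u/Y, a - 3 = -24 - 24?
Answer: -34069/25 ≈ -1362.8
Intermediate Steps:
u = 1444/25 (u = (-1*6 + (-4/5)*(1 - 1*(-1)))² = (-6 + (-4*⅕)*(1 + 1))² = (-6 - ⅘*2)² = (-6 - 8/5)² = (-38/5)² = 1444/25 ≈ 57.760)
a = -45 (a = 3 + (-24 - 24) = 3 - 48 = -45)
c(Y) = 1444/(25*Y)
c(-1) + a*29 = (1444/25)/(-1) - 45*29 = (1444/25)*(-1) - 1305 = -1444/25 - 1305 = -34069/25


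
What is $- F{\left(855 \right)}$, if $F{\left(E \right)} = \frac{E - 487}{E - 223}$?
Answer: $- \frac{46}{79} \approx -0.58228$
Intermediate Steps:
$F{\left(E \right)} = \frac{-487 + E}{-223 + E}$
$- F{\left(855 \right)} = - \frac{-487 + 855}{-223 + 855} = - \frac{368}{632} = \left(-1\right) \frac{46}{79} = - \frac{46}{79}$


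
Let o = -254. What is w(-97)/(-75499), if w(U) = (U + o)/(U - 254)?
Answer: -1/75499 ≈ -1.3245e-5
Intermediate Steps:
w(U) = 1 (w(U) = (U - 254)/(U - 254) = (-254 + U)/(-254 + U) = 1)
w(-97)/(-75499) = 1/(-75499) = 1*(-1/75499) = -1/75499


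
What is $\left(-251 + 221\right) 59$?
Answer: $-1770$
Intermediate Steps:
$\left(-251 + 221\right) 59 = \left(-30\right) 59 = -1770$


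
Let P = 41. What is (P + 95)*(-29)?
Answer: -3944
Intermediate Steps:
(P + 95)*(-29) = (41 + 95)*(-29) = 136*(-29) = -3944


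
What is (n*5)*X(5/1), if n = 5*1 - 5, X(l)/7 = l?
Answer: 0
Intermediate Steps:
X(l) = 7*l
n = 0 (n = 5 - 5 = 0)
(n*5)*X(5/1) = (0*5)*(7*(5/1)) = 0*(7*(5*1)) = 0*(7*5) = 0*35 = 0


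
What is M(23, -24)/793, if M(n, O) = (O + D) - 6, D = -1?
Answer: -31/793 ≈ -0.039092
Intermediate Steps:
M(n, O) = -7 + O (M(n, O) = (O - 1) - 6 = (-1 + O) - 6 = -7 + O)
M(23, -24)/793 = (-7 - 24)/793 = -31*1/793 = -31/793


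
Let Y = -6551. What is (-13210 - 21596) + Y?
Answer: -41357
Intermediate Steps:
(-13210 - 21596) + Y = (-13210 - 21596) - 6551 = -34806 - 6551 = -41357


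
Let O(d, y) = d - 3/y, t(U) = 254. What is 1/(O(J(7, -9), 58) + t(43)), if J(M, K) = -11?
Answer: 58/14091 ≈ 0.0041161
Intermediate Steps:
1/(O(J(7, -9), 58) + t(43)) = 1/((-11 - 3/58) + 254) = 1/(-641/58 + 254) = 1/(14091/58) = 58/14091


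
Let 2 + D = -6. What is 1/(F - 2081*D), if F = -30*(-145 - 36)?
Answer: 1/22078 ≈ 4.5294e-5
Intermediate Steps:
D = -8 (D = -2 - 6 = -8)
F = 5430 (F = -30*(-181) = 5430)
1/(F - 2081*D) = 1/(5430 - 2081*(-8)) = 1/(5430 + 16648) = 1/22078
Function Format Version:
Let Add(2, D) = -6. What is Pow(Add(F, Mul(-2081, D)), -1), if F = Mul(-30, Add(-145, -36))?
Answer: Rational(1, 22078) ≈ 4.5294e-5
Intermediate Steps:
D = -8 (D = Add(-2, -6) = -8)
F = 5430 (F = Mul(-30, -181) = 5430)
Pow(Add(F, Mul(-2081, D)), -1) = Pow(Add(5430, Mul(-2081, -8)), -1) = Pow(Add(5430, 16648), -1) = Pow(22078, -1) = Rational(1, 22078)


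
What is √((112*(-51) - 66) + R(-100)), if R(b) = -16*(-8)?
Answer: 5*I*√226 ≈ 75.167*I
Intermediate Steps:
R(b) = 128
√((112*(-51) - 66) + R(-100)) = √((112*(-51) - 66) + 128) = √((-5712 - 66) + 128) = √(-5778 + 128) = √(-5650) = 5*I*√226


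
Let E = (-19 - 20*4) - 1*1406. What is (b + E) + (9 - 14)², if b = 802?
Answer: -678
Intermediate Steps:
E = -1505 (E = (-19 - 80) - 1406 = -99 - 1406 = -1505)
(b + E) + (9 - 14)² = (802 - 1505) + (9 - 14)² = -703 + (-5)² = -703 + 25 = -678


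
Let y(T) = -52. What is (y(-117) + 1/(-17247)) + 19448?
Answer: 334522811/17247 ≈ 19396.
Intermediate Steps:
(y(-117) + 1/(-17247)) + 19448 = (-52 + 1/(-17247)) + 19448 = (-52 - 1/17247) + 19448 = -896845/17247 + 19448 = 334522811/17247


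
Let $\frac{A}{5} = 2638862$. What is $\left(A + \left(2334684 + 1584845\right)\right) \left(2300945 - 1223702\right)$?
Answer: $18435763265877$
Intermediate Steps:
$A = 13194310$ ($A = 5 \cdot 2638862 = 13194310$)
$\left(A + \left(2334684 + 1584845\right)\right) \left(2300945 - 1223702\right) = \left(13194310 + \left(2334684 + 1584845\right)\right) \left(2300945 - 1223702\right) = \left(13194310 + 3919529\right) 1077243 = 17113839 \cdot 1077243 = 18435763265877$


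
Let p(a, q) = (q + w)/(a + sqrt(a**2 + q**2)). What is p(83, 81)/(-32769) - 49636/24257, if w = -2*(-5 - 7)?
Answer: -3557133331123/1738397383371 - 175*sqrt(538)/71665803 ≈ -2.0463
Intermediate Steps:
w = 24 (w = -2*(-12) = 24)
p(a, q) = (24 + q)/(a + sqrt(a**2 + q**2)) (p(a, q) = (q + 24)/(a + sqrt(a**2 + q**2)) = (24 + q)/(a + sqrt(a**2 + q**2)))
p(83, 81)/(-32769) - 49636/24257 = ((24 + 81)/(83 + sqrt(83**2 + 81**2)))/(-32769) - 49636/24257 = (105/(83 + sqrt(6889 + 6561)))*(-1/32769) - 49636*1/24257 = (105/(83 + sqrt(13450)))*(-1/32769) - 49636/24257 = (105/(83 + 5*sqrt(538)))*(-1/32769) - 49636/24257 = -35/(10923*(83 + 5*sqrt(538))) - 49636/24257 = -49636/24257 - 35/(10923*(83 + 5*sqrt(538)))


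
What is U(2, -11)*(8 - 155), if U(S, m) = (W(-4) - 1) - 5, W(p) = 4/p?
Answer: 1029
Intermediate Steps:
U(S, m) = -7 (U(S, m) = (4/(-4) - 1) - 5 = (4*(-¼) - 1) - 5 = (-1 - 1) - 5 = -2 - 5 = -7)
U(2, -11)*(8 - 155) = -7*(8 - 155) = -7*(-147) = 1029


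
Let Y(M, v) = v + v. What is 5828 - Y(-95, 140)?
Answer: 5548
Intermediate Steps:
Y(M, v) = 2*v
5828 - Y(-95, 140) = 5828 - 2*140 = 5828 - 1*280 = 5828 - 280 = 5548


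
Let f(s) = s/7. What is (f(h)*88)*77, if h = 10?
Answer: 9680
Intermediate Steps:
f(s) = s/7 (f(s) = s*(⅐) = s/7)
(f(h)*88)*77 = (((⅐)*10)*88)*77 = ((10/7)*88)*77 = (880/7)*77 = 9680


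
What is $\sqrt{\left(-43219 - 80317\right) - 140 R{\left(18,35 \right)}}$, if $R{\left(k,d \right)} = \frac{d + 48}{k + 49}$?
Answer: $\frac{6 i \sqrt{15425879}}{67} \approx 351.72 i$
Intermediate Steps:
$R{\left(k,d \right)} = \frac{48 + d}{49 + k}$
$\sqrt{\left(-43219 - 80317\right) - 140 R{\left(18,35 \right)}} = \sqrt{\left(-43219 - 80317\right) - 140 \frac{48 + 35}{49 + 18}} = \sqrt{\left(-43219 - 80317\right) - 140 \cdot \frac{1}{67} \cdot 83} = \sqrt{-123536 - 140 \cdot \frac{1}{67} \cdot 83} = \sqrt{-123536 - \frac{11620}{67}} = \sqrt{- \frac{8288532}{67}} = \frac{6 i \sqrt{15425879}}{67}$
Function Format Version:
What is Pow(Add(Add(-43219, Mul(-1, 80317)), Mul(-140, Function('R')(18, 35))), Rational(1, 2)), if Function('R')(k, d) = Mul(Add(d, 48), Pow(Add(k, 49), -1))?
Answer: Mul(Rational(6, 67), I, Pow(15425879, Rational(1, 2))) ≈ Mul(351.72, I)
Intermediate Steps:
Function('R')(k, d) = Mul(Pow(Add(49, k), -1), Add(48, d)) (Function('R')(k, d) = Mul(Add(48, d), Pow(Add(49, k), -1)) = Mul(Pow(Add(49, k), -1), Add(48, d)))
Pow(Add(Add(-43219, Mul(-1, 80317)), Mul(-140, Function('R')(18, 35))), Rational(1, 2)) = Pow(Add(Add(-43219, Mul(-1, 80317)), Mul(-140, Mul(Pow(Add(49, 18), -1), Add(48, 35)))), Rational(1, 2)) = Pow(Add(Add(-43219, -80317), Mul(-140, Mul(Pow(67, -1), 83))), Rational(1, 2)) = Pow(Add(-123536, Mul(-140, Mul(Rational(1, 67), 83))), Rational(1, 2)) = Pow(Add(-123536, Mul(-140, Rational(83, 67))), Rational(1, 2)) = Pow(Add(-123536, Rational(-11620, 67)), Rational(1, 2)) = Pow(Rational(-8288532, 67), Rational(1, 2)) = Mul(Rational(6, 67), I, Pow(15425879, Rational(1, 2)))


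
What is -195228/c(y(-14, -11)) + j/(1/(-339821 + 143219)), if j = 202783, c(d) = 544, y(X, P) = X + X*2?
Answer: -318940349799/8 ≈ -3.9868e+10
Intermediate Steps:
y(X, P) = 3*X (y(X, P) = X + 2*X = 3*X)
-195228/c(y(-14, -11)) + j/(1/(-339821 + 143219)) = -195228/544 + 202783/(1/(-339821 + 143219)) = -195228*1/544 + 202783/(1/(-196602)) = -2871/8 + 202783/(-1/196602) = -2871/8 + 202783*(-196602) = -2871/8 - 39867543366 = -318940349799/8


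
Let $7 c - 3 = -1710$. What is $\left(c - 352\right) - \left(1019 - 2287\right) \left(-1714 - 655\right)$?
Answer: $- \frac{21031415}{7} \approx -3.0045 \cdot 10^{6}$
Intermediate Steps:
$c = - \frac{1707}{7}$ ($c = \frac{3}{7} + \frac{1}{7} \left(-1710\right) = \frac{3}{7} - \frac{1710}{7} = - \frac{1707}{7} \approx -243.86$)
$\left(c - 352\right) - \left(1019 - 2287\right) \left(-1714 - 655\right) = \left(- \frac{1707}{7} - 352\right) - \left(1019 - 2287\right) \left(-1714 - 655\right) = - \frac{4171}{7} - \left(-1268\right) \left(-2369\right) = - \frac{4171}{7} - 3003892 = - \frac{21031415}{7}$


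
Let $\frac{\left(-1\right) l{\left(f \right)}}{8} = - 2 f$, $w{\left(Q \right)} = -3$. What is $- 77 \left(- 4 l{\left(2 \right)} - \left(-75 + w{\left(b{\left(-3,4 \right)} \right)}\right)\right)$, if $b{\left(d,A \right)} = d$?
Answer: $3850$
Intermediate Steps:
$l{\left(f \right)} = 16 f$ ($l{\left(f \right)} = - 8 \left(- 2 f\right) = 16 f$)
$- 77 \left(- 4 l{\left(2 \right)} - \left(-75 + w{\left(b{\left(-3,4 \right)} \right)}\right)\right) = - 77 \left(- 4 \cdot 16 \cdot 2 + \left(75 - -3\right)\right) = - 77 \left(\left(-4\right) 32 + \left(75 + 3\right)\right) = - 77 \left(-128 + 78\right) = \left(-77\right) \left(-50\right) = 3850$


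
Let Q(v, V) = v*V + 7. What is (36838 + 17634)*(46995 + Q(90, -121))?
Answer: 1967092864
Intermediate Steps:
Q(v, V) = 7 + V*v (Q(v, V) = V*v + 7 = 7 + V*v)
(36838 + 17634)*(46995 + Q(90, -121)) = (36838 + 17634)*(46995 + (7 - 121*90)) = 54472*(46995 + (7 - 10890)) = 54472*(46995 - 10883) = 54472*36112 = 1967092864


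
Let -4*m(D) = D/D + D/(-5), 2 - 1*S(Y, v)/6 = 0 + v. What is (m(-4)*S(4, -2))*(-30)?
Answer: 324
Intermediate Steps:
S(Y, v) = 12 - 6*v (S(Y, v) = 12 - 6*(0 + v) = 12 - 6*v)
m(D) = -¼ + D/20 (m(D) = -(D/D + D/(-5))/4 = -(1 + D*(-⅕))/4 = -(1 - D/5)/4 = -¼ + D/20)
(m(-4)*S(4, -2))*(-30) = ((-¼ + (1/20)*(-4))*(12 - 6*(-2)))*(-30) = ((-¼ - ⅕)*(12 + 12))*(-30) = -9/20*24*(-30) = -54/5*(-30) = 324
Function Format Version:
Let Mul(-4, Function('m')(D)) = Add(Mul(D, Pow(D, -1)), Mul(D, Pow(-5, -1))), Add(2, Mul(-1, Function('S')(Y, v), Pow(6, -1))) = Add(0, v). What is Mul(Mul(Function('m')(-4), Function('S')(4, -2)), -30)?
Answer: 324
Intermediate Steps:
Function('S')(Y, v) = Add(12, Mul(-6, v)) (Function('S')(Y, v) = Add(12, Mul(-6, Add(0, v))) = Add(12, Mul(-6, v)))
Function('m')(D) = Add(Rational(-1, 4), Mul(Rational(1, 20), D)) (Function('m')(D) = Mul(Rational(-1, 4), Add(Mul(D, Pow(D, -1)), Mul(D, Pow(-5, -1)))) = Mul(Rational(-1, 4), Add(1, Mul(D, Rational(-1, 5)))) = Mul(Rational(-1, 4), Add(1, Mul(Rational(-1, 5), D))) = Add(Rational(-1, 4), Mul(Rational(1, 20), D)))
Mul(Mul(Function('m')(-4), Function('S')(4, -2)), -30) = Mul(Mul(Add(Rational(-1, 4), Mul(Rational(1, 20), -4)), Add(12, Mul(-6, -2))), -30) = Mul(Mul(Add(Rational(-1, 4), Rational(-1, 5)), Add(12, 12)), -30) = Mul(Mul(Rational(-9, 20), 24), -30) = Mul(Rational(-54, 5), -30) = 324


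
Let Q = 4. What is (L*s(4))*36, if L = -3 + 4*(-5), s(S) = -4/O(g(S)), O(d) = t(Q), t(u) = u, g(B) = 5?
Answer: 828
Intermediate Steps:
O(d) = 4
s(S) = -1 (s(S) = -4/4 = -4*¼ = -1)
L = -23 (L = -3 - 20 = -23)
(L*s(4))*36 = -23*(-1)*36 = 23*36 = 828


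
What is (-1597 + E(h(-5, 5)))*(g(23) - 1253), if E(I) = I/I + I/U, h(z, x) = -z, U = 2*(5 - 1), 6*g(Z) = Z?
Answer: 95658685/48 ≈ 1.9929e+6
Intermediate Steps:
g(Z) = Z/6
U = 8 (U = 2*4 = 8)
E(I) = 1 + I/8 (E(I) = I/I + I/8 = 1 + I*(⅛) = 1 + I/8)
(-1597 + E(h(-5, 5)))*(g(23) - 1253) = (-1597 + (1 + (-1*(-5))/8))*((⅙)*23 - 1253) = (-1597 + (1 + (⅛)*5))*(23/6 - 1253) = (-1597 + (1 + 5/8))*(-7495/6) = (-1597 + 13/8)*(-7495/6) = -12763/8*(-7495/6) = 95658685/48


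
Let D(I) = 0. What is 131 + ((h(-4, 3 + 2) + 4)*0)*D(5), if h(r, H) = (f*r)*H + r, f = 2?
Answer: 131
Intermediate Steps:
h(r, H) = r + 2*H*r (h(r, H) = (2*r)*H + r = 2*H*r + r = r + 2*H*r)
131 + ((h(-4, 3 + 2) + 4)*0)*D(5) = 131 + ((-4*(1 + 2*(3 + 2)) + 4)*0)*0 = 131 + ((-4*(1 + 2*5) + 4)*0)*0 = 131 + ((-4*(1 + 10) + 4)*0)*0 = 131 + ((-4*11 + 4)*0)*0 = 131 + ((-44 + 4)*0)*0 = 131 - 40*0*0 = 131 + 0*0 = 131 + 0 = 131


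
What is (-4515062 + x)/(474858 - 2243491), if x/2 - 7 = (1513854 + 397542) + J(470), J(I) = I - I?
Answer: 692256/1768633 ≈ 0.39141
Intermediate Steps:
J(I) = 0
x = 3822806 (x = 14 + 2*((1513854 + 397542) + 0) = 14 + 2*(1911396 + 0) = 14 + 2*1911396 = 14 + 3822792 = 3822806)
(-4515062 + x)/(474858 - 2243491) = (-4515062 + 3822806)/(474858 - 2243491) = -692256/(-1768633) = -692256*(-1/1768633) = 692256/1768633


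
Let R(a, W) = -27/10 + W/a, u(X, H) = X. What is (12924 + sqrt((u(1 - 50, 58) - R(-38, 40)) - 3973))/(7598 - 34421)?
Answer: -4308/8941 - I*sqrt(145058730)/5096370 ≈ -0.48183 - 0.0023633*I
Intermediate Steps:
R(a, W) = -27/10 + W/a (R(a, W) = -27*1/10 + W/a = -27/10 + W/a)
(12924 + sqrt((u(1 - 50, 58) - R(-38, 40)) - 3973))/(7598 - 34421) = (12924 + sqrt(((1 - 50) - (-27/10 + 40/(-38))) - 3973))/(7598 - 34421) = (12924 + sqrt((-49 - (-27/10 + 40*(-1/38))) - 3973))/(-26823) = (12924 + sqrt((-49 - (-27/10 - 20/19)) - 3973))*(-1/26823) = (12924 + sqrt((-49 - 1*(-713/190)) - 3973))*(-1/26823) = (12924 + sqrt((-49 + 713/190) - 3973))*(-1/26823) = (12924 + sqrt(-8597/190 - 3973))*(-1/26823) = (12924 + sqrt(-763467/190))*(-1/26823) = (12924 + I*sqrt(145058730)/190)*(-1/26823) = -4308/8941 - I*sqrt(145058730)/5096370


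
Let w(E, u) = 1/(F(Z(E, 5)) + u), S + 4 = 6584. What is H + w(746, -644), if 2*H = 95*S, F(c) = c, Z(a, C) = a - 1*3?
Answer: 30942451/99 ≈ 3.1255e+5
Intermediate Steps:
Z(a, C) = -3 + a (Z(a, C) = a - 3 = -3 + a)
S = 6580 (S = -4 + 6584 = 6580)
w(E, u) = 1/(-3 + E + u) (w(E, u) = 1/((-3 + E) + u) = 1/(-3 + E + u))
H = 312550 (H = (95*6580)/2 = (1/2)*625100 = 312550)
H + w(746, -644) = 312550 + 1/(-3 + 746 - 644) = 312550 + 1/99 = 30942451/99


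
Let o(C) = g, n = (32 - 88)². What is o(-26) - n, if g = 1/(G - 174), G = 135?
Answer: -122305/39 ≈ -3136.0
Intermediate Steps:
n = 3136 (n = (-56)² = 3136)
g = -1/39 (g = 1/(135 - 174) = 1/(-39) = -1/39 ≈ -0.025641)
o(C) = -1/39
o(-26) - n = -1/39 - 1*3136 = -1/39 - 3136 = -122305/39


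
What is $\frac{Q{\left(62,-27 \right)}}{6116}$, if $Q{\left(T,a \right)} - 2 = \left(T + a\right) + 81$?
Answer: $\frac{59}{3058} \approx 0.019294$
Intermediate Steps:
$Q{\left(T,a \right)} = 83 + T + a$ ($Q{\left(T,a \right)} = 2 + \left(\left(T + a\right) + 81\right) = 2 + \left(81 + T + a\right) = 83 + T + a$)
$\frac{Q{\left(62,-27 \right)}}{6116} = \frac{83 + 62 - 27}{6116} = 118 \cdot \frac{1}{6116} = \frac{59}{3058}$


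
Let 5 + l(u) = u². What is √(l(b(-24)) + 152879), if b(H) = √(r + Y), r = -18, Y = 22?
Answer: √152878 ≈ 391.00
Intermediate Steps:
b(H) = 2 (b(H) = √(-18 + 22) = √4 = 2)
l(u) = -5 + u²
√(l(b(-24)) + 152879) = √((-5 + 2²) + 152879) = √((-5 + 4) + 152879) = √(-1 + 152879) = √152878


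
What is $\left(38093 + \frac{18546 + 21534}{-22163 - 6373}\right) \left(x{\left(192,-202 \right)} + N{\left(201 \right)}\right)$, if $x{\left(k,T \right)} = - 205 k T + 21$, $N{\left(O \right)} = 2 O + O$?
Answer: $\frac{360123581629008}{1189} \approx 3.0288 \cdot 10^{11}$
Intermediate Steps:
$N{\left(O \right)} = 3 O$
$x{\left(k,T \right)} = 21 - 205 T k$ ($x{\left(k,T \right)} = - 205 T k + 21 = 21 - 205 T k$)
$\left(38093 + \frac{18546 + 21534}{-22163 - 6373}\right) \left(x{\left(192,-202 \right)} + N{\left(201 \right)}\right) = \left(38093 + \frac{18546 + 21534}{-22163 - 6373}\right) \left(\left(21 - \left(-41410\right) 192\right) + 3 \cdot 201\right) = \left(38093 + \frac{40080}{-28536}\right) \left(\left(21 + 7950720\right) + 603\right) = \left(38093 + 40080 \left(- \frac{1}{28536}\right)\right) \left(7950741 + 603\right) = \left(38093 - \frac{1670}{1189}\right) 7951344 = \frac{45290907}{1189} \cdot 7951344 = \frac{360123581629008}{1189}$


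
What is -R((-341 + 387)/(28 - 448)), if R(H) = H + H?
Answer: 23/105 ≈ 0.21905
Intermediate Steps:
R(H) = 2*H
-R((-341 + 387)/(28 - 448)) = -2*(-341 + 387)/(28 - 448) = -2*46/(-420) = -2*46*(-1/420) = -2*(-23)/210 = -1*(-23/105) = 23/105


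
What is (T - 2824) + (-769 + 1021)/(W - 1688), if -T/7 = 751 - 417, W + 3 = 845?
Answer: -242628/47 ≈ -5162.3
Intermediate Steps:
W = 842 (W = -3 + 845 = 842)
T = -2338 (T = -7*(751 - 417) = -7*334 = -2338)
(T - 2824) + (-769 + 1021)/(W - 1688) = (-2338 - 2824) + (-769 + 1021)/(842 - 1688) = -5162 + 252/(-846) = -5162 + 252*(-1/846) = -5162 - 14/47 = -242628/47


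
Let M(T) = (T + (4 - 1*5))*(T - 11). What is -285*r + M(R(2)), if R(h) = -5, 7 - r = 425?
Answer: 119226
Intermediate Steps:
r = -418 (r = 7 - 1*425 = 7 - 425 = -418)
M(T) = (-1 + T)*(-11 + T) (M(T) = (T + (4 - 5))*(-11 + T) = (T - 1)*(-11 + T) = (-1 + T)*(-11 + T))
-285*r + M(R(2)) = -285*(-418) + (11 + (-5)**2 - 12*(-5)) = 119130 + (11 + 25 + 60) = 119130 + 96 = 119226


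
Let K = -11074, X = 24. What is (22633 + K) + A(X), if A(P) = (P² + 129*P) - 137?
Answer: 15094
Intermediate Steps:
A(P) = -137 + P² + 129*P
(22633 + K) + A(X) = (22633 - 11074) + (-137 + 24² + 129*24) = 11559 + (-137 + 576 + 3096) = 11559 + 3535 = 15094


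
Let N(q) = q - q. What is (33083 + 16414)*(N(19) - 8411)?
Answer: -416319267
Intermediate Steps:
N(q) = 0
(33083 + 16414)*(N(19) - 8411) = (33083 + 16414)*(0 - 8411) = 49497*(-8411) = -416319267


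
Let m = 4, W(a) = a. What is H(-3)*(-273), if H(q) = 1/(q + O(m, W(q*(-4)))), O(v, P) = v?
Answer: -273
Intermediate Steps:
H(q) = 1/(4 + q) (H(q) = 1/(q + 4) = 1/(4 + q))
H(-3)*(-273) = -273/(4 - 3) = -273/1 = 1*(-273) = -273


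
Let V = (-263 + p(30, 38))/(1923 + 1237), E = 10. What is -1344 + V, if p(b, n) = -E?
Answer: -4247313/3160 ≈ -1344.1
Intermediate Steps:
p(b, n) = -10 (p(b, n) = -1*10 = -10)
V = -273/3160 (V = (-263 - 10)/(1923 + 1237) = -273/3160 ≈ -0.086392)
-1344 + V = -1344 - 273/3160 = -4247313/3160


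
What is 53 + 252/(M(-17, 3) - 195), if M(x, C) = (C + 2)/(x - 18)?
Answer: 35317/683 ≈ 51.709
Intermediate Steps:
M(x, C) = (2 + C)/(-18 + x)
53 + 252/(M(-17, 3) - 195) = 53 + 252/((2 + 3)/(-18 - 17) - 195) = 53 + 252/(5/(-35) - 195) = 53 + 252/(-1/35*5 - 195) = 53 + 252/(-⅐ - 195) = 53 + 252/(-1366/7) = 53 - 7/1366*252 = 53 - 882/683 = 35317/683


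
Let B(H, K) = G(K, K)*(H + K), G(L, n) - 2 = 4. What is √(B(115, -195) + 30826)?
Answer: √30346 ≈ 174.20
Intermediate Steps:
G(L, n) = 6 (G(L, n) = 2 + 4 = 6)
B(H, K) = 6*H + 6*K (B(H, K) = 6*(H + K) = 6*H + 6*K)
√(B(115, -195) + 30826) = √((6*115 + 6*(-195)) + 30826) = √((690 - 1170) + 30826) = √(-480 + 30826) = √30346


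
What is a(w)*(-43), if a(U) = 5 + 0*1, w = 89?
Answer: -215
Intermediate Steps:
a(U) = 5 (a(U) = 5 + 0 = 5)
a(w)*(-43) = 5*(-43) = -215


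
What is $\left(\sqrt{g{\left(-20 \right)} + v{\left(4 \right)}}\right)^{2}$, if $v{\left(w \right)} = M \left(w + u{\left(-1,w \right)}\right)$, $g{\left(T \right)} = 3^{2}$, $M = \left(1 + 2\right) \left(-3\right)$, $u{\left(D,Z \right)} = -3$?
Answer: $0$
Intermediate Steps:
$M = -9$ ($M = 3 \left(-3\right) = -9$)
$g{\left(T \right)} = 9$
$v{\left(w \right)} = 27 - 9 w$ ($v{\left(w \right)} = - 9 \left(w - 3\right) = - 9 \left(-3 + w\right) = 27 - 9 w$)
$\left(\sqrt{g{\left(-20 \right)} + v{\left(4 \right)}}\right)^{2} = \left(\sqrt{9 + \left(27 - 36\right)}\right)^{2} = \left(\sqrt{9 - 9}\right)^{2} = \left(\sqrt{0}\right)^{2} = 0^{2} = 0$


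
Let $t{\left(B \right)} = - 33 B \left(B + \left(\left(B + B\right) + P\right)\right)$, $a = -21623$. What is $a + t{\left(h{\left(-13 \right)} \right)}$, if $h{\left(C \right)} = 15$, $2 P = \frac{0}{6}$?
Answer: $-43898$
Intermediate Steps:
$P = 0$ ($P = \frac{0 \cdot \frac{1}{6}}{2} = \frac{1}{2} \cdot 0 = 0$)
$t{\left(B \right)} = - 99 B^{2}$ ($t{\left(B \right)} = - 33 B \left(B + \left(\left(B + B\right) + 0\right)\right) = - 33 B \left(B + \left(2 B + 0\right)\right) = - 33 B \left(B + 2 B\right) = - 33 B 3 B = - 33 \cdot 3 B^{2} = - 99 B^{2}$)
$a + t{\left(h{\left(-13 \right)} \right)} = -21623 - 99 \cdot 15^{2} = -21623 - 22275 = -43898$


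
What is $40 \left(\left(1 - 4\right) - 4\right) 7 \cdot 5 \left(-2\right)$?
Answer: $19600$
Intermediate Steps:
$40 \left(\left(1 - 4\right) - 4\right) 7 \cdot 5 \left(-2\right) = 40 \left(-3 - 4\right) 7 \left(-10\right) = 40 \left(\left(-7\right) 7\right) \left(-10\right) = 40 \left(-49\right) \left(-10\right) = \left(-1960\right) \left(-10\right) = 19600$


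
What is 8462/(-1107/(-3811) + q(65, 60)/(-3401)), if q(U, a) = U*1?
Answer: 54838883741/1758596 ≈ 31183.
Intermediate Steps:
q(U, a) = U
8462/(-1107/(-3811) + q(65, 60)/(-3401)) = 8462/(-1107/(-3811) + 65/(-3401)) = 8462/(-1107*(-1/3811) + 65*(-1/3401)) = 8462/(1107/3811 - 65/3401) = 8462/(3517192/12961211) = 8462*(12961211/3517192) = 54838883741/1758596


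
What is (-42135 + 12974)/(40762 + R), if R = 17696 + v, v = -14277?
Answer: -29161/44181 ≈ -0.66004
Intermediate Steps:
R = 3419 (R = 17696 - 14277 = 3419)
(-42135 + 12974)/(40762 + R) = (-42135 + 12974)/(40762 + 3419) = -29161/44181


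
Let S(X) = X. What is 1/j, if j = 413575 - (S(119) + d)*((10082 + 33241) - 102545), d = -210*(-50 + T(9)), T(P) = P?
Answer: 1/517362413 ≈ 1.9329e-9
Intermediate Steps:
d = 8610 (d = -210*(-50 + 9) = -210*(-41) = 8610)
j = 517362413 (j = 413575 - (119 + 8610)*((10082 + 33241) - 102545) = 413575 - 8729*(43323 - 102545) = 413575 - 8729*(-59222) = 413575 - 1*(-516948838) = 413575 + 516948838 = 517362413)
1/j = 1/517362413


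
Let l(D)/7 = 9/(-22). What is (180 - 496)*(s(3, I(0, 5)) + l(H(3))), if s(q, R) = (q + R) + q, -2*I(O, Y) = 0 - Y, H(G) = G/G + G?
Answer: -19592/11 ≈ -1781.1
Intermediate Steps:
H(G) = 1 + G
l(D) = -63/22 (l(D) = 7*(9/(-22)) = 7*(9*(-1/22)) = 7*(-9/22) = -63/22)
I(O, Y) = Y/2 (I(O, Y) = -(0 - Y)/2 = -(-1)*Y/2 = Y/2)
s(q, R) = R + 2*q (s(q, R) = (R + q) + q = R + 2*q)
(180 - 496)*(s(3, I(0, 5)) + l(H(3))) = (180 - 496)*(((½)*5 + 2*3) - 63/22) = -316*((5/2 + 6) - 63/22) = -316*(17/2 - 63/22) = -316*62/11 = -19592/11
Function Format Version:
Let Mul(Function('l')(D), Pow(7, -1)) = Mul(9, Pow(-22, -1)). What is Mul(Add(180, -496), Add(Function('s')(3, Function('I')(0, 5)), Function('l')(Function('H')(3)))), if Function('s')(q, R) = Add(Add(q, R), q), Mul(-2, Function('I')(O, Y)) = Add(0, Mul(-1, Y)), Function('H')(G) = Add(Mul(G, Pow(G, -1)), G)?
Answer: Rational(-19592, 11) ≈ -1781.1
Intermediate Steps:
Function('H')(G) = Add(1, G)
Function('l')(D) = Rational(-63, 22) (Function('l')(D) = Mul(7, Mul(9, Pow(-22, -1))) = Mul(7, Mul(9, Rational(-1, 22))) = Mul(7, Rational(-9, 22)) = Rational(-63, 22))
Function('I')(O, Y) = Mul(Rational(1, 2), Y) (Function('I')(O, Y) = Mul(Rational(-1, 2), Add(0, Mul(-1, Y))) = Mul(Rational(-1, 2), Mul(-1, Y)) = Mul(Rational(1, 2), Y))
Function('s')(q, R) = Add(R, Mul(2, q)) (Function('s')(q, R) = Add(Add(R, q), q) = Add(R, Mul(2, q)))
Mul(Add(180, -496), Add(Function('s')(3, Function('I')(0, 5)), Function('l')(Function('H')(3)))) = Mul(Add(180, -496), Add(Add(Mul(Rational(1, 2), 5), Mul(2, 3)), Rational(-63, 22))) = Mul(-316, Add(Add(Rational(5, 2), 6), Rational(-63, 22))) = Mul(-316, Add(Rational(17, 2), Rational(-63, 22))) = Mul(-316, Rational(62, 11)) = Rational(-19592, 11)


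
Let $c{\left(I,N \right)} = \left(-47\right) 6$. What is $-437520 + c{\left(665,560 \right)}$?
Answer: $-437802$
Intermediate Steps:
$c{\left(I,N \right)} = -282$
$-437520 + c{\left(665,560 \right)} = -437520 - 282 = -437802$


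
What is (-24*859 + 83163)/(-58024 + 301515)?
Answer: 62547/243491 ≈ 0.25688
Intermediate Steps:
(-24*859 + 83163)/(-58024 + 301515) = (-20616 + 83163)/243491 = 62547*(1/243491) = 62547/243491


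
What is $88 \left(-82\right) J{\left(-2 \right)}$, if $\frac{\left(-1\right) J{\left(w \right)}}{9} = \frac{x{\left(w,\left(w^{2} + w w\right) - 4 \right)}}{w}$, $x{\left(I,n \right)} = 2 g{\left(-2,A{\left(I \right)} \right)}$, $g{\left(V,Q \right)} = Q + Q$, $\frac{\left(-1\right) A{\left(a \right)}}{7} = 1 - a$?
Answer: $2727648$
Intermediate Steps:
$A{\left(a \right)} = -7 + 7 a$ ($A{\left(a \right)} = - 7 \left(1 - a\right) = -7 + 7 a$)
$g{\left(V,Q \right)} = 2 Q$
$x{\left(I,n \right)} = -28 + 28 I$ ($x{\left(I,n \right)} = 2 \cdot 2 \left(-7 + 7 I\right) = 2 \left(-14 + 14 I\right) = -28 + 28 I$)
$J{\left(w \right)} = - \frac{9 \left(-28 + 28 w\right)}{w}$ ($J{\left(w \right)} = - 9 \frac{-28 + 28 w}{w} = - \frac{9 \left(-28 + 28 w\right)}{w}$)
$88 \left(-82\right) J{\left(-2 \right)} = 88 \left(-82\right) \left(-252 + \frac{252}{-2}\right) = - 7216 \left(-252 + 252 \left(- \frac{1}{2}\right)\right) = - 7216 \left(-252 - 126\right) = \left(-7216\right) \left(-378\right) = 2727648$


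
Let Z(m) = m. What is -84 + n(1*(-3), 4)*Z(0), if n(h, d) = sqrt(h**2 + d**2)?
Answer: -84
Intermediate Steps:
n(h, d) = sqrt(d**2 + h**2)
-84 + n(1*(-3), 4)*Z(0) = -84 + sqrt(4**2 + (1*(-3))**2)*0 = -84 + sqrt(16 + (-3)**2)*0 = -84 + sqrt(16 + 9)*0 = -84 + sqrt(25)*0 = -84 + 5*0 = -84 + 0 = -84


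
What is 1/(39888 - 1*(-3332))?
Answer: 1/43220 ≈ 2.3137e-5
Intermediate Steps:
1/(39888 - 1*(-3332)) = 1/(39888 + 3332) = 1/43220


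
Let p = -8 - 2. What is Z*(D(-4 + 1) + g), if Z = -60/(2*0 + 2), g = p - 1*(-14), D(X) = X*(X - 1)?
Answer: -480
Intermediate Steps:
p = -10
D(X) = X*(-1 + X)
g = 4 (g = -10 - 1*(-14) = -10 + 14 = 4)
Z = -30 (Z = -60/(0 + 2) = -60/2 = -60*½ = -30)
Z*(D(-4 + 1) + g) = -30*((-4 + 1)*(-1 + (-4 + 1)) + 4) = -30*(-3*(-1 - 3) + 4) = -30*(-3*(-4) + 4) = -30*(12 + 4) = -30*16 = -480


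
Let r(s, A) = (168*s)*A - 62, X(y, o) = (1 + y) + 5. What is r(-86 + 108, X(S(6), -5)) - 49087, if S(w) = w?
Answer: -4797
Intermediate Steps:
X(y, o) = 6 + y
r(s, A) = -62 + 168*A*s (r(s, A) = 168*A*s - 62 = -62 + 168*A*s)
r(-86 + 108, X(S(6), -5)) - 49087 = (-62 + 168*(6 + 6)*(-86 + 108)) - 49087 = (-62 + 168*12*22) - 49087 = (-62 + 44352) - 49087 = 44290 - 49087 = -4797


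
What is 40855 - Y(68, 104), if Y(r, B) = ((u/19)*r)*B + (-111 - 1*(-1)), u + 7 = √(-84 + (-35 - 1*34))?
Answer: 827839/19 - 21216*I*√17/19 ≈ 43571.0 - 4604.0*I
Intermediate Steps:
u = -7 + 3*I*√17 (u = -7 + √(-84 + (-35 - 1*34)) = -7 + √(-84 + (-35 - 34)) = -7 + √(-84 - 69) = -7 + √(-153) = -7 + 3*I*√17 ≈ -7.0 + 12.369*I)
Y(r, B) = -110 + B*r*(-7/19 + 3*I*√17/19) (Y(r, B) = (((-7 + 3*I*√17)/19)*r)*B + (-111 - 1*(-1)) = (((-7 + 3*I*√17)*(1/19))*r)*B + (-111 + 1) = ((-7/19 + 3*I*√17/19)*r)*B - 110 = (r*(-7/19 + 3*I*√17/19))*B - 110 = B*r*(-7/19 + 3*I*√17/19) - 110 = -110 + B*r*(-7/19 + 3*I*√17/19))
40855 - Y(68, 104) = 40855 - (-110 - 1/19*104*68*(7 - 3*I*√17)) = 40855 - (-110 + (-49504/19 + 21216*I*√17/19)) = 40855 - (-51594/19 + 21216*I*√17/19) = 40855 + (51594/19 - 21216*I*√17/19) = 827839/19 - 21216*I*√17/19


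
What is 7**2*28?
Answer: 1372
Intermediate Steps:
7**2*28 = 49*28 = 1372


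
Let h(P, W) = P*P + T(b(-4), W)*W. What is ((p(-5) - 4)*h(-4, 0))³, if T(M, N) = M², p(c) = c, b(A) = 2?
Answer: -2985984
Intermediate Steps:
h(P, W) = P² + 4*W (h(P, W) = P*P + 2²*W = P² + 4*W)
((p(-5) - 4)*h(-4, 0))³ = ((-5 - 4)*((-4)² + 4*0))³ = (-9*(16 + 0))³ = (-9*16)³ = (-144)³ = -2985984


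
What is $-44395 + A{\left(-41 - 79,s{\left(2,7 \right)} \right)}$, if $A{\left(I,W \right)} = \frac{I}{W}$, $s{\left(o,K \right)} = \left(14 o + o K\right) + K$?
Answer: $- \frac{2175475}{49} \approx -44397.0$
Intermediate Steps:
$s{\left(o,K \right)} = K + 14 o + K o$ ($s{\left(o,K \right)} = \left(14 o + K o\right) + K = K + 14 o + K o$)
$-44395 + A{\left(-41 - 79,s{\left(2,7 \right)} \right)} = -44395 + \frac{-41 - 79}{7 + 14 \cdot 2 + 7 \cdot 2} = -44395 - \frac{120}{7 + 28 + 14} = -44395 - \frac{120}{49} = - \frac{2175475}{49}$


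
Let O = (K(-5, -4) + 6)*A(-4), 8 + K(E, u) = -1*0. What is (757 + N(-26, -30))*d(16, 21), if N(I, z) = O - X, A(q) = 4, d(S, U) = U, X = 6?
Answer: 15603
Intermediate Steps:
K(E, u) = -8 (K(E, u) = -8 - 1*0 = -8 + 0 = -8)
O = -8 (O = (-8 + 6)*4 = -2*4 = -8)
N(I, z) = -14 (N(I, z) = -8 - 1*6 = -8 - 6 = -14)
(757 + N(-26, -30))*d(16, 21) = (757 - 14)*21 = 743*21 = 15603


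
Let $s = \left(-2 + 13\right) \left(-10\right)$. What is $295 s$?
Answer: $-32450$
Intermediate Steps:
$s = -110$ ($s = 11 \left(-10\right) = -110$)
$295 s = 295 \left(-110\right) = -32450$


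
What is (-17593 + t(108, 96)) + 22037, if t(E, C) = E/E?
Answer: 4445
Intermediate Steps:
t(E, C) = 1
(-17593 + t(108, 96)) + 22037 = (-17593 + 1) + 22037 = -17592 + 22037 = 4445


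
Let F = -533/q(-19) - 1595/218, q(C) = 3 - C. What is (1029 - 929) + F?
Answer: 82079/1199 ≈ 68.456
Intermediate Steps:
F = -37821/1199 (F = -533/(3 - 1*(-19)) - 1595/218 = -533/(3 + 19) - 1595*1/218 = -533/22 - 1595/218 = -37821/1199 ≈ -31.544)
(1029 - 929) + F = (1029 - 929) - 37821/1199 = 100 - 37821/1199 = 82079/1199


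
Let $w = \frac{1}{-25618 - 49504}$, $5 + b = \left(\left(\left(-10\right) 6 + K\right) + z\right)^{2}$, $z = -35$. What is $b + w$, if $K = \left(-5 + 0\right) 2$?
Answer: $\frac{827844439}{75122} \approx 11020.0$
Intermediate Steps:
$K = -10$ ($K = \left(-5\right) 2 = -10$)
$b = 11020$ ($b = -5 + \left(\left(\left(-10\right) 6 - 10\right) - 35\right)^{2} = -5 + \left(\left(-60 - 10\right) - 35\right)^{2} = -5 + \left(-70 - 35\right)^{2} = -5 + \left(-105\right)^{2} = -5 + 11025 = 11020$)
$w = - \frac{1}{75122}$ ($w = \frac{1}{-75122} = - \frac{1}{75122} \approx -1.3312 \cdot 10^{-5}$)
$b + w = 11020 - \frac{1}{75122} = \frac{827844439}{75122}$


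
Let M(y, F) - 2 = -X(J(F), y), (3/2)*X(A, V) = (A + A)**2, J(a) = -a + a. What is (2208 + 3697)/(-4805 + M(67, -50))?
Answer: -5905/4803 ≈ -1.2294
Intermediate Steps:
J(a) = 0
X(A, V) = 8*A**2/3 (X(A, V) = 2*(A + A)**2/3 = 2*(2*A)**2/3 = 2*(4*A**2)/3 = 8*A**2/3)
M(y, F) = 2 (M(y, F) = 2 - 8*0**2/3 = 2 - 8*0/3 = 2 - 1*0 = 2 + 0 = 2)
(2208 + 3697)/(-4805 + M(67, -50)) = (2208 + 3697)/(-4805 + 2) = 5905/(-4803) = 5905*(-1/4803) = -5905/4803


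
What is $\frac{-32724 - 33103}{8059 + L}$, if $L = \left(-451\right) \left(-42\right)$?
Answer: $- \frac{65827}{27001} \approx -2.4379$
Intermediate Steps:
$L = 18942$
$\frac{-32724 - 33103}{8059 + L} = \frac{-32724 - 33103}{8059 + 18942} = - \frac{65827}{27001}$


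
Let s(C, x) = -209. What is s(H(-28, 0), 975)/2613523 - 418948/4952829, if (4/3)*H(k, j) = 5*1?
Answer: -99633215915/1176757500597 ≈ -0.084668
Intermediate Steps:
H(k, j) = 15/4 (H(k, j) = 3*(5*1)/4 = (¾)*5 = 15/4)
s(H(-28, 0), 975)/2613523 - 418948/4952829 = -209/2613523 - 418948/4952829 = -209*1/2613523 - 418948*1/4952829 = -19/237593 - 418948/4952829 = -99633215915/1176757500597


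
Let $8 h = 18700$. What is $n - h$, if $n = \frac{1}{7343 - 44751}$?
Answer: $- \frac{87441201}{37408} \approx -2337.5$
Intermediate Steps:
$n = - \frac{1}{37408}$ ($n = \frac{1}{-37408} = - \frac{1}{37408} \approx -2.6732 \cdot 10^{-5}$)
$h = \frac{4675}{2}$ ($h = \frac{1}{8} \cdot 18700 = \frac{4675}{2} \approx 2337.5$)
$n - h = - \frac{1}{37408} - \frac{4675}{2} = - \frac{87441201}{37408}$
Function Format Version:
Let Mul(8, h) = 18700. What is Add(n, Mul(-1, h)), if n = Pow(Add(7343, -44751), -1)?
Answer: Rational(-87441201, 37408) ≈ -2337.5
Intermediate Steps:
n = Rational(-1, 37408) (n = Pow(-37408, -1) = Rational(-1, 37408) ≈ -2.6732e-5)
h = Rational(4675, 2) (h = Mul(Rational(1, 8), 18700) = Rational(4675, 2) ≈ 2337.5)
Add(n, Mul(-1, h)) = Add(Rational(-1, 37408), Mul(-1, Rational(4675, 2))) = Add(Rational(-1, 37408), Rational(-4675, 2)) = Rational(-87441201, 37408)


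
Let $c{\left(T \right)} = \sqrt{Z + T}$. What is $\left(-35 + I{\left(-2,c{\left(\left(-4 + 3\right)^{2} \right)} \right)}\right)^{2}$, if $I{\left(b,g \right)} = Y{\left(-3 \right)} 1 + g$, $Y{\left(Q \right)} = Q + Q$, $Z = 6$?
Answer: $\left(41 - \sqrt{7}\right)^{2} \approx 1471.0$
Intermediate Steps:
$Y{\left(Q \right)} = 2 Q$
$c{\left(T \right)} = \sqrt{6 + T}$
$I{\left(b,g \right)} = -6 + g$ ($I{\left(b,g \right)} = 2 \left(-3\right) 1 + g = \left(-6\right) 1 + g = -6 + g$)
$\left(-35 + I{\left(-2,c{\left(\left(-4 + 3\right)^{2} \right)} \right)}\right)^{2} = \left(-35 - \left(6 - \sqrt{6 + \left(-4 + 3\right)^{2}}\right)\right)^{2} = \left(-35 - \left(6 - \sqrt{6 + \left(-1\right)^{2}}\right)\right)^{2} = \left(-35 - \left(6 - \sqrt{6 + 1}\right)\right)^{2} = \left(-35 - \left(6 - \sqrt{7}\right)\right)^{2} = \left(-41 + \sqrt{7}\right)^{2}$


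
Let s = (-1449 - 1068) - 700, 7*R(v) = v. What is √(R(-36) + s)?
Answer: I*√157885/7 ≈ 56.764*I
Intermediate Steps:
R(v) = v/7
s = -3217 (s = -2517 - 700 = -3217)
√(R(-36) + s) = √((⅐)*(-36) - 3217) = √(-36/7 - 3217) = √(-22555/7) = I*√157885/7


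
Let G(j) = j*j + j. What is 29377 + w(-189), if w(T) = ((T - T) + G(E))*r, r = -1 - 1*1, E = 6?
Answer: 29293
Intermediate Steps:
G(j) = j + j² (G(j) = j² + j = j + j²)
r = -2 (r = -1 - 1 = -2)
w(T) = -84 (w(T) = ((T - T) + 6*(1 + 6))*(-2) = (0 + 6*7)*(-2) = (0 + 42)*(-2) = 42*(-2) = -84)
29377 + w(-189) = 29377 - 84 = 29293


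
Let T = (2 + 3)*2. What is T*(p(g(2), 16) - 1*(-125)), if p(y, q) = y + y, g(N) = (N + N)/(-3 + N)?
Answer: 1170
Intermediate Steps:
g(N) = 2*N/(-3 + N) (g(N) = (2*N)/(-3 + N) = 2*N/(-3 + N))
p(y, q) = 2*y
T = 10 (T = 5*2 = 10)
T*(p(g(2), 16) - 1*(-125)) = 10*(2*(2*2/(-3 + 2)) - 1*(-125)) = 10*(2*(2*2/(-1)) + 125) = 10*(2*(2*2*(-1)) + 125) = 10*(2*(-4) + 125) = 10*(-8 + 125) = 10*117 = 1170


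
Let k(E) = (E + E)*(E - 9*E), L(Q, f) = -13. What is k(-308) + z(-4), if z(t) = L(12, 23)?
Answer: -1517837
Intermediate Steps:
z(t) = -13
k(E) = -16*E² (k(E) = (2*E)*(-8*E) = -16*E²)
k(-308) + z(-4) = -16*(-308)² - 13 = -16*94864 - 13 = -1517824 - 13 = -1517837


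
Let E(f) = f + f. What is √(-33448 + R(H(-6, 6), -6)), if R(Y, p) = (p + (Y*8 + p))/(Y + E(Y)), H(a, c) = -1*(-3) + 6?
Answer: 2*I*√75253/3 ≈ 182.88*I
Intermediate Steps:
H(a, c) = 9 (H(a, c) = 3 + 6 = 9)
E(f) = 2*f
R(Y, p) = (2*p + 8*Y)/(3*Y) (R(Y, p) = (p + (Y*8 + p))/(Y + 2*Y) = (p + (8*Y + p))/((3*Y)) = (p + (p + 8*Y))*(1/(3*Y)) = (2*p + 8*Y)*(1/(3*Y)) = (2*p + 8*Y)/(3*Y))
√(-33448 + R(H(-6, 6), -6)) = √(-33448 + (⅔)*(-6 + 4*9)/9) = √(-33448 + (⅔)*(⅑)*(-6 + 36)) = √(-33448 + (⅔)*(⅑)*30) = √(-33448 + 20/9) = √(-301012/9) = 2*I*√75253/3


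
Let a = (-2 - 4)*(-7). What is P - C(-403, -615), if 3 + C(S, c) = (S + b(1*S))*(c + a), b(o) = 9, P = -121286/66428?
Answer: -7498420069/33214 ≈ -2.2576e+5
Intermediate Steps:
P = -60643/33214 (P = -121286*1/66428 = -60643/33214 ≈ -1.8258)
a = 42 (a = -6*(-7) = 42)
C(S, c) = -3 + (9 + S)*(42 + c) (C(S, c) = -3 + (S + 9)*(c + 42) = -3 + (9 + S)*(42 + c))
P - C(-403, -615) = -60643/33214 - (375 + 9*(-615) + 42*(-403) - 403*(-615)) = -60643/33214 - (375 - 5535 - 16926 + 247845) = -60643/33214 - 1*225759 = -60643/33214 - 225759 = -7498420069/33214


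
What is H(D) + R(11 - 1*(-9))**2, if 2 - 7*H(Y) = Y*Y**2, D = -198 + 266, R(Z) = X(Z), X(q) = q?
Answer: -311630/7 ≈ -44519.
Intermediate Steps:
R(Z) = Z
D = 68
H(Y) = 2/7 - Y**3/7 (H(Y) = 2/7 - Y*Y**2/7 = 2/7 - Y**3/7)
H(D) + R(11 - 1*(-9))**2 = (2/7 - 1/7*68**3) + (11 - 1*(-9))**2 = (2/7 - 1/7*314432) + (11 + 9)**2 = (2/7 - 314432/7) + 20**2 = -314430/7 + 400 = -311630/7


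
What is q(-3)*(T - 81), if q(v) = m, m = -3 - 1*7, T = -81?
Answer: 1620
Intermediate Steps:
m = -10 (m = -3 - 7 = -10)
q(v) = -10
q(-3)*(T - 81) = -10*(-81 - 81) = -10*(-162) = 1620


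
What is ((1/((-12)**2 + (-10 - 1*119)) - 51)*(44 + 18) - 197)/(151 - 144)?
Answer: -7189/15 ≈ -479.27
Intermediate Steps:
((1/((-12)**2 + (-10 - 1*119)) - 51)*(44 + 18) - 197)/(151 - 144) = ((1/(144 + (-10 - 119)) - 51)*62 - 197)/7 = ((1/(144 - 129) - 51)*62 - 197)*(1/7) = ((1/15 - 51)*62 - 197)*(1/7) = (-764/15*62 - 197)*(1/7) = (-47368/15 - 197)*(1/7) = -50323/15*1/7 = -7189/15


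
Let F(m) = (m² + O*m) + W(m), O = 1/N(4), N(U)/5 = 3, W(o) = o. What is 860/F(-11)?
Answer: 12900/1639 ≈ 7.8707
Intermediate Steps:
N(U) = 15 (N(U) = 5*3 = 15)
O = 1/15 ≈ 0.066667
F(m) = m² + 16*m/15 (F(m) = (m² + m/15) + m = m² + 16*m/15)
860/F(-11) = 860/(((1/15)*(-11)*(16 + 15*(-11)))) = 860/(((1/15)*(-11)*(16 - 165))) = 860/(((1/15)*(-11)*(-149))) = 860/(1639/15) = 860*(15/1639) = 12900/1639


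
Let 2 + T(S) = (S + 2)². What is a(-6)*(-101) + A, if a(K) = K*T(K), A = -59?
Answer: 8425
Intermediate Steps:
T(S) = -2 + (2 + S)² (T(S) = -2 + (S + 2)² = -2 + (2 + S)²)
a(K) = K*(-2 + (2 + K)²)
a(-6)*(-101) + A = -6*(-2 + (2 - 6)²)*(-101) - 59 = -6*(-2 + (-4)²)*(-101) - 59 = -6*(-2 + 16)*(-101) - 59 = -6*14*(-101) - 59 = -84*(-101) - 59 = 8484 - 59 = 8425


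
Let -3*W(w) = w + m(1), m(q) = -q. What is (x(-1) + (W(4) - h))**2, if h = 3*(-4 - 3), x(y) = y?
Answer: 361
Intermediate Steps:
W(w) = 1/3 - w/3 (W(w) = -(w - 1*1)/3 = -(w - 1)/3 = -(-1 + w)/3 = 1/3 - w/3)
h = -21 (h = 3*(-7) = -21)
(x(-1) + (W(4) - h))**2 = (-1 + ((1/3 - 1/3*4) - 1*(-21)))**2 = (-1 + ((1/3 - 4/3) + 21))**2 = (-1 + (-1 + 21))**2 = (-1 + 20)**2 = 19**2 = 361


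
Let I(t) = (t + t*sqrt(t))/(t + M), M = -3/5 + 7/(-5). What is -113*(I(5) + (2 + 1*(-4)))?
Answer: 113/3 - 565*sqrt(5)/3 ≈ -383.46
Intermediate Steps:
M = -2 (M = -3*1/5 + 7*(-1/5) = -3/5 - 7/5 = -2)
I(t) = (t + t**(3/2))/(-2 + t) (I(t) = (t + t*sqrt(t))/(t - 2) = (t + t**(3/2))/(-2 + t))
-113*(I(5) + (2 + 1*(-4))) = -113*((5 + 5**(3/2))/(-2 + 5) + (2 + 1*(-4))) = -113*((5 + 5*sqrt(5))/3 + (2 - 4)) = -113*((5 + 5*sqrt(5))/3 - 2) = -113*((5/3 + 5*sqrt(5)/3) - 2) = -113*(-1/3 + 5*sqrt(5)/3) = 113/3 - 565*sqrt(5)/3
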